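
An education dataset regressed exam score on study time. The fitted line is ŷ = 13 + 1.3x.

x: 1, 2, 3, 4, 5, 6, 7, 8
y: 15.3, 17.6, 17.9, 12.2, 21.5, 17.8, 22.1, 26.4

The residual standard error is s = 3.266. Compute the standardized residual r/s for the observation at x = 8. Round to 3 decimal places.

ŷ = 13 + 1.3·8 = 23.4
r = 26.4 − 23.4 = 3
r/s = 3 / 3.266 = 0.919

0.919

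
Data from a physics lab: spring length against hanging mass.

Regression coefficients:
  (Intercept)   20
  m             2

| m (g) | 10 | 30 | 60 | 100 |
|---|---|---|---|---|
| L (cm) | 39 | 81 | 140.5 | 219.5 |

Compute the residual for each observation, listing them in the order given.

m=10: L̂ = 20 + 2·10 = 40; r = 39 − 40 = -1
m=30: L̂ = 20 + 2·30 = 80; r = 81 − 80 = 1
m=60: L̂ = 20 + 2·60 = 140; r = 140.5 − 140 = 0.5
m=100: L̂ = 20 + 2·100 = 220; r = 219.5 − 220 = -0.5

-1, 1, 0.5, -0.5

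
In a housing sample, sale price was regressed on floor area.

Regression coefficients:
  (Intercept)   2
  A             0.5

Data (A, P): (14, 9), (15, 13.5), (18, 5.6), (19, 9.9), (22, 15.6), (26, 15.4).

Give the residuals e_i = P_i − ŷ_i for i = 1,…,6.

0, 4, -5.4, -1.6, 2.6, 0.4

A=14: ŷ = 2 + 0.5·14 = 9; e = 9 − 9 = 0
A=15: ŷ = 2 + 0.5·15 = 9.5; e = 13.5 − 9.5 = 4
A=18: ŷ = 2 + 0.5·18 = 11; e = 5.6 − 11 = -5.4
A=19: ŷ = 2 + 0.5·19 = 11.5; e = 9.9 − 11.5 = -1.6
A=22: ŷ = 2 + 0.5·22 = 13; e = 15.6 − 13 = 2.6
A=26: ŷ = 2 + 0.5·26 = 15; e = 15.4 − 15 = 0.4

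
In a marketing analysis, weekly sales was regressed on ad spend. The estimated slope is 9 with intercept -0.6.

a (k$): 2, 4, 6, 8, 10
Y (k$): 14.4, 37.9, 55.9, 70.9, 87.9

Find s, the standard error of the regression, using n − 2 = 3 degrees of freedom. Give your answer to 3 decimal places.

s = 2.828

a=2: Ŷ = -0.6 + 9·2 = 17.4; r = 14.4 − 17.4 = -3
a=4: Ŷ = -0.6 + 9·4 = 35.4; r = 37.9 − 35.4 = 2.5
a=6: Ŷ = -0.6 + 9·6 = 53.4; r = 55.9 − 53.4 = 2.5
a=8: Ŷ = -0.6 + 9·8 = 71.4; r = 70.9 − 71.4 = -0.5
a=10: Ŷ = -0.6 + 9·10 = 89.4; r = 87.9 − 89.4 = -1.5
SSE = 9 + 6.25 + 6.25 + 0.25 + 2.25 = 24
s = √(24/3) = √8 ≈ 2.828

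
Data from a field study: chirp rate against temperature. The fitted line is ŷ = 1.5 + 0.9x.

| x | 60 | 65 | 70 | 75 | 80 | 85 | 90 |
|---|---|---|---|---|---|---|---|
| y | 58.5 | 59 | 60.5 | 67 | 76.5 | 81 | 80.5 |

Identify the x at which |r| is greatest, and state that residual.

x = 70, r = -4

x=60: ŷ = 1.5 + 0.9·60 = 55.5; r = 58.5 − 55.5 = 3
x=65: ŷ = 1.5 + 0.9·65 = 60; r = 59 − 60 = -1
x=70: ŷ = 1.5 + 0.9·70 = 64.5; r = 60.5 − 64.5 = -4
x=75: ŷ = 1.5 + 0.9·75 = 69; r = 67 − 69 = -2
x=80: ŷ = 1.5 + 0.9·80 = 73.5; r = 76.5 − 73.5 = 3
x=85: ŷ = 1.5 + 0.9·85 = 78; r = 81 − 78 = 3
x=90: ŷ = 1.5 + 0.9·90 = 82.5; r = 80.5 − 82.5 = -2
Largest |r| is 4 at x = 70, residual -4.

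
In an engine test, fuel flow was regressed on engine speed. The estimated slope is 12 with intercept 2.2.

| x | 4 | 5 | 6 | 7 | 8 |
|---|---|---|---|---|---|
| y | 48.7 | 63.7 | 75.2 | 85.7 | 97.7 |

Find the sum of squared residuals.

SSE = 6

x=4: ŷ = 2.2 + 12·4 = 50.2; e = 48.7 − 50.2 = -1.5
x=5: ŷ = 2.2 + 12·5 = 62.2; e = 63.7 − 62.2 = 1.5
x=6: ŷ = 2.2 + 12·6 = 74.2; e = 75.2 − 74.2 = 1
x=7: ŷ = 2.2 + 12·7 = 86.2; e = 85.7 − 86.2 = -0.5
x=8: ŷ = 2.2 + 12·8 = 98.2; e = 97.7 − 98.2 = -0.5
SSE = 2.25 + 2.25 + 1 + 0.25 + 0.25 = 6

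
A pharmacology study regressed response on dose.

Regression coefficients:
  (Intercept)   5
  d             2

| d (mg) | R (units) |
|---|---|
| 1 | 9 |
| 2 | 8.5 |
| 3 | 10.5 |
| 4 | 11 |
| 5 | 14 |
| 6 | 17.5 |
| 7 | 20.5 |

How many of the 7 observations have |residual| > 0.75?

d=1: R̂ = 5 + 2·1 = 7; e = 9 − 7 = 2
d=2: R̂ = 5 + 2·2 = 9; e = 8.5 − 9 = -0.5
d=3: R̂ = 5 + 2·3 = 11; e = 10.5 − 11 = -0.5
d=4: R̂ = 5 + 2·4 = 13; e = 11 − 13 = -2
d=5: R̂ = 5 + 2·5 = 15; e = 14 − 15 = -1
d=6: R̂ = 5 + 2·6 = 17; e = 17.5 − 17 = 0.5
d=7: R̂ = 5 + 2·7 = 19; e = 20.5 − 19 = 1.5
|e| > 0.75: d=1 (|e|=2), d=4 (|e|=2), d=5 (|e|=1), d=7 (|e|=1.5) → 4

4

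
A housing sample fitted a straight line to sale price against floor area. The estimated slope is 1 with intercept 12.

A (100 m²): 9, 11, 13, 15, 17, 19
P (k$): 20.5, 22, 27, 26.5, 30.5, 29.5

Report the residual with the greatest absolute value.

r = 2

A=9: P̂ = 12 + 9 = 21; r = 20.5 − 21 = -0.5
A=11: P̂ = 12 + 11 = 23; r = 22 − 23 = -1
A=13: P̂ = 12 + 13 = 25; r = 27 − 25 = 2
A=15: P̂ = 12 + 15 = 27; r = 26.5 − 27 = -0.5
A=17: P̂ = 12 + 17 = 29; r = 30.5 − 29 = 1.5
A=19: P̂ = 12 + 19 = 31; r = 29.5 − 31 = -1.5
Largest |r| is 2 at A = 13, residual 2.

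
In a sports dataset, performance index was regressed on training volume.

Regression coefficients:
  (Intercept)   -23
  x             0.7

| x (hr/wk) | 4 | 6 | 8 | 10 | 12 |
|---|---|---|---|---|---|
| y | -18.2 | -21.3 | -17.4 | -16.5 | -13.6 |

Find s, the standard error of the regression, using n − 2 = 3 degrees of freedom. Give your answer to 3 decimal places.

x=4: ŷ = -23 + 0.7·4 = -20.2; e = -18.2 − (-20.2) = 2
x=6: ŷ = -23 + 0.7·6 = -18.8; e = -21.3 − (-18.8) = -2.5
x=8: ŷ = -23 + 0.7·8 = -17.4; e = -17.4 − (-17.4) = 0
x=10: ŷ = -23 + 0.7·10 = -16; e = -16.5 − (-16) = -0.5
x=12: ŷ = -23 + 0.7·12 = -14.6; e = -13.6 − (-14.6) = 1
SSE = 4 + 6.25 + 0 + 0.25 + 1 = 11.5
s = √(11.5/3) = √3.83333 ≈ 1.958

s = 1.958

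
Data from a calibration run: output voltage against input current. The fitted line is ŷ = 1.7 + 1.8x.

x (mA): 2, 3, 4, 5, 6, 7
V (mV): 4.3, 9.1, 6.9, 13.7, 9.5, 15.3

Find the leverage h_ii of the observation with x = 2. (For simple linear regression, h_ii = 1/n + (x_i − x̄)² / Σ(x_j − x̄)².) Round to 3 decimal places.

x̄ = (2 + 3 + 4 + 5 + 6 + 7)/6 = 4.5
Σ(x − x̄)² = 6.25 + 2.25 + 0.25 + 0.25 + 2.25 + 6.25 = 17.5
h = 1/6 + (-2.5)²/17.5 = 0.166667 + 0.357143 = 0.524

h = 0.524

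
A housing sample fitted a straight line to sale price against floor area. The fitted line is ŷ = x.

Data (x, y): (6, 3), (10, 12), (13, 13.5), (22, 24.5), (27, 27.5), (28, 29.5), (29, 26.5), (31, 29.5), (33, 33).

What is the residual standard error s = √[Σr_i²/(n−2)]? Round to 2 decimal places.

x=6: ŷ = 6 = 6; r = 3 − 6 = -3
x=10: ŷ = 10 = 10; r = 12 − 10 = 2
x=13: ŷ = 13 = 13; r = 13.5 − 13 = 0.5
x=22: ŷ = 22 = 22; r = 24.5 − 22 = 2.5
x=27: ŷ = 27 = 27; r = 27.5 − 27 = 0.5
x=28: ŷ = 28 = 28; r = 29.5 − 28 = 1.5
x=29: ŷ = 29 = 29; r = 26.5 − 29 = -2.5
x=31: ŷ = 31 = 31; r = 29.5 − 31 = -1.5
x=33: ŷ = 33 = 33; r = 33 − 33 = 0
SSE = 9 + 4 + 0.25 + 6.25 + 0.25 + 2.25 + 6.25 + 2.25 + 0 = 30.5
s = √(30.5/7) = √4.35714 ≈ 2.09

s = 2.09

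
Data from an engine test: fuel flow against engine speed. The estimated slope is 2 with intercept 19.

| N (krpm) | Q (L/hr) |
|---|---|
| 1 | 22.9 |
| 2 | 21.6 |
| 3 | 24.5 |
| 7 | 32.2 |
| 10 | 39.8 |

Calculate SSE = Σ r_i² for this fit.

SSE = 7.1

N=1: Q̂ = 19 + 2·1 = 21; r = 22.9 − 21 = 1.9
N=2: Q̂ = 19 + 2·2 = 23; r = 21.6 − 23 = -1.4
N=3: Q̂ = 19 + 2·3 = 25; r = 24.5 − 25 = -0.5
N=7: Q̂ = 19 + 2·7 = 33; r = 32.2 − 33 = -0.8
N=10: Q̂ = 19 + 2·10 = 39; r = 39.8 − 39 = 0.8
SSE = 3.61 + 1.96 + 0.25 + 0.64 + 0.64 = 7.1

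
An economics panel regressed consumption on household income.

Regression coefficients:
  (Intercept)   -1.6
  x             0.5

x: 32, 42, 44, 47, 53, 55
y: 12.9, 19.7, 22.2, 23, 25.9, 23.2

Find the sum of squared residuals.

x=32: ŷ = -1.6 + 0.5·32 = 14.4; r = 12.9 − 14.4 = -1.5
x=42: ŷ = -1.6 + 0.5·42 = 19.4; r = 19.7 − 19.4 = 0.3
x=44: ŷ = -1.6 + 0.5·44 = 20.4; r = 22.2 − 20.4 = 1.8
x=47: ŷ = -1.6 + 0.5·47 = 21.9; r = 23 − 21.9 = 1.1
x=53: ŷ = -1.6 + 0.5·53 = 24.9; r = 25.9 − 24.9 = 1
x=55: ŷ = -1.6 + 0.5·55 = 25.9; r = 23.2 − 25.9 = -2.7
SSE = 2.25 + 0.09 + 3.24 + 1.21 + 1 + 7.29 = 15.08

SSE = 15.08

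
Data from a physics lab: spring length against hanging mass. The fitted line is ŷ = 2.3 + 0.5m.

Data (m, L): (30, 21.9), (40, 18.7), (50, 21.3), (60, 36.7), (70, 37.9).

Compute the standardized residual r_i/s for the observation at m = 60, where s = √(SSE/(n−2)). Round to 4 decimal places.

m=30: ŷ = 2.3 + 0.5·30 = 17.3; r = 21.9 − 17.3 = 4.6
m=40: ŷ = 2.3 + 0.5·40 = 22.3; r = 18.7 − 22.3 = -3.6
m=50: ŷ = 2.3 + 0.5·50 = 27.3; r = 21.3 − 27.3 = -6
m=60: ŷ = 2.3 + 0.5·60 = 32.3; r = 36.7 − 32.3 = 4.4
m=70: ŷ = 2.3 + 0.5·70 = 37.3; r = 37.9 − 37.3 = 0.6
SSE = 21.16 + 12.96 + 36 + 19.36 + 0.36 = 89.84
s = √(89.84/3) = 5.47235
r/s = 4.4 / 5.47235 = 0.8040

0.8040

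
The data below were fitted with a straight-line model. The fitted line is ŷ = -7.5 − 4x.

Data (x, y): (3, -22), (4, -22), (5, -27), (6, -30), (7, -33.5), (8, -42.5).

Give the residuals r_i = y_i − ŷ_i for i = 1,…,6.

-2.5, 1.5, 0.5, 1.5, 2, -3

x=3: ŷ = -7.5 − 4·3 = -19.5; r = -22 − (-19.5) = -2.5
x=4: ŷ = -7.5 − 4·4 = -23.5; r = -22 − (-23.5) = 1.5
x=5: ŷ = -7.5 − 4·5 = -27.5; r = -27 − (-27.5) = 0.5
x=6: ŷ = -7.5 − 4·6 = -31.5; r = -30 − (-31.5) = 1.5
x=7: ŷ = -7.5 − 4·7 = -35.5; r = -33.5 − (-35.5) = 2
x=8: ŷ = -7.5 − 4·8 = -39.5; r = -42.5 − (-39.5) = -3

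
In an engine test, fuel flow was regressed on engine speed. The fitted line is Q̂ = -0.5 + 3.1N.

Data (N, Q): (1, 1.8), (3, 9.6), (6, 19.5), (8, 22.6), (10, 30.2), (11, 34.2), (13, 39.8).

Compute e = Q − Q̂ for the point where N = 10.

Q̂ = -0.5 + 3.1·10 = 30.5
e = 30.2 − 30.5 = -0.3

e = -0.3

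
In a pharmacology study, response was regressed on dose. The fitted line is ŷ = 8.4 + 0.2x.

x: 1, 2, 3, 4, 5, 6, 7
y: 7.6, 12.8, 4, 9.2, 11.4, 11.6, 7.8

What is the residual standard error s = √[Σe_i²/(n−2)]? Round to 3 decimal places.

s = 3.286

x=1: ŷ = 8.4 + 0.2·1 = 8.6; e = 7.6 − 8.6 = -1
x=2: ŷ = 8.4 + 0.2·2 = 8.8; e = 12.8 − 8.8 = 4
x=3: ŷ = 8.4 + 0.2·3 = 9; e = 4 − 9 = -5
x=4: ŷ = 8.4 + 0.2·4 = 9.2; e = 9.2 − 9.2 = 0
x=5: ŷ = 8.4 + 0.2·5 = 9.4; e = 11.4 − 9.4 = 2
x=6: ŷ = 8.4 + 0.2·6 = 9.6; e = 11.6 − 9.6 = 2
x=7: ŷ = 8.4 + 0.2·7 = 9.8; e = 7.8 − 9.8 = -2
SSE = 1 + 16 + 25 + 0 + 4 + 4 + 4 = 54
s = √(54/5) = √10.8 ≈ 3.286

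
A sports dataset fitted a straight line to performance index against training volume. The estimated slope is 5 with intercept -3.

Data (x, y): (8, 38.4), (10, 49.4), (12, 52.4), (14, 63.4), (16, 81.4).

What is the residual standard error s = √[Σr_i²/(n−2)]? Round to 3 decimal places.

s = 4.517

x=8: ŷ = -3 + 5·8 = 37; r = 38.4 − 37 = 1.4
x=10: ŷ = -3 + 5·10 = 47; r = 49.4 − 47 = 2.4
x=12: ŷ = -3 + 5·12 = 57; r = 52.4 − 57 = -4.6
x=14: ŷ = -3 + 5·14 = 67; r = 63.4 − 67 = -3.6
x=16: ŷ = -3 + 5·16 = 77; r = 81.4 − 77 = 4.4
SSE = 1.96 + 5.76 + 21.16 + 12.96 + 19.36 = 61.2
s = √(61.2/3) = √20.4 ≈ 4.517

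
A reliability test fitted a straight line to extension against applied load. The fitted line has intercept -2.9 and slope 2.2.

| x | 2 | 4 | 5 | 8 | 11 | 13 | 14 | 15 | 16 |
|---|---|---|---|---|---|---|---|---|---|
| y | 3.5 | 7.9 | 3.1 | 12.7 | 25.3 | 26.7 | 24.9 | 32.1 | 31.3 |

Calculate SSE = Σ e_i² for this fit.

SSE = 68

x=2: ŷ = -2.9 + 2.2·2 = 1.5; e = 3.5 − 1.5 = 2
x=4: ŷ = -2.9 + 2.2·4 = 5.9; e = 7.9 − 5.9 = 2
x=5: ŷ = -2.9 + 2.2·5 = 8.1; e = 3.1 − 8.1 = -5
x=8: ŷ = -2.9 + 2.2·8 = 14.7; e = 12.7 − 14.7 = -2
x=11: ŷ = -2.9 + 2.2·11 = 21.3; e = 25.3 − 21.3 = 4
x=13: ŷ = -2.9 + 2.2·13 = 25.7; e = 26.7 − 25.7 = 1
x=14: ŷ = -2.9 + 2.2·14 = 27.9; e = 24.9 − 27.9 = -3
x=15: ŷ = -2.9 + 2.2·15 = 30.1; e = 32.1 − 30.1 = 2
x=16: ŷ = -2.9 + 2.2·16 = 32.3; e = 31.3 − 32.3 = -1
SSE = 4 + 4 + 25 + 4 + 16 + 1 + 9 + 4 + 1 = 68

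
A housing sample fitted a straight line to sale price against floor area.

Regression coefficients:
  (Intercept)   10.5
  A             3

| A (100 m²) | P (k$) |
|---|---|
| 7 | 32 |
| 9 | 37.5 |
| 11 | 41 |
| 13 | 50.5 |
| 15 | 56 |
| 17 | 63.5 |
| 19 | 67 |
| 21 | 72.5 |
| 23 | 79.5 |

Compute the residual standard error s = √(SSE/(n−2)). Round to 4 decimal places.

s = 1.3628

A=7: P̂ = 10.5 + 3·7 = 31.5; e = 32 − 31.5 = 0.5
A=9: P̂ = 10.5 + 3·9 = 37.5; e = 37.5 − 37.5 = 0
A=11: P̂ = 10.5 + 3·11 = 43.5; e = 41 − 43.5 = -2.5
A=13: P̂ = 10.5 + 3·13 = 49.5; e = 50.5 − 49.5 = 1
A=15: P̂ = 10.5 + 3·15 = 55.5; e = 56 − 55.5 = 0.5
A=17: P̂ = 10.5 + 3·17 = 61.5; e = 63.5 − 61.5 = 2
A=19: P̂ = 10.5 + 3·19 = 67.5; e = 67 − 67.5 = -0.5
A=21: P̂ = 10.5 + 3·21 = 73.5; e = 72.5 − 73.5 = -1
A=23: P̂ = 10.5 + 3·23 = 79.5; e = 79.5 − 79.5 = 0
SSE = 0.25 + 0 + 6.25 + 1 + 0.25 + 4 + 0.25 + 1 + 0 = 13
s = √(13/7) = √1.85714 ≈ 1.3628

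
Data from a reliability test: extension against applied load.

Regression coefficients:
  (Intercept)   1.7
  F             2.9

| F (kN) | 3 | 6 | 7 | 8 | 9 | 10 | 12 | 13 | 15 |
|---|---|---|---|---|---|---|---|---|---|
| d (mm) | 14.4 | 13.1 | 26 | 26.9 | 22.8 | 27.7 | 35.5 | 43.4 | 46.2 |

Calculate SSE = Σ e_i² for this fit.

F=3: ŷ = 1.7 + 2.9·3 = 10.4; e = 14.4 − 10.4 = 4
F=6: ŷ = 1.7 + 2.9·6 = 19.1; e = 13.1 − 19.1 = -6
F=7: ŷ = 1.7 + 2.9·7 = 22; e = 26 − 22 = 4
F=8: ŷ = 1.7 + 2.9·8 = 24.9; e = 26.9 − 24.9 = 2
F=9: ŷ = 1.7 + 2.9·9 = 27.8; e = 22.8 − 27.8 = -5
F=10: ŷ = 1.7 + 2.9·10 = 30.7; e = 27.7 − 30.7 = -3
F=12: ŷ = 1.7 + 2.9·12 = 36.5; e = 35.5 − 36.5 = -1
F=13: ŷ = 1.7 + 2.9·13 = 39.4; e = 43.4 − 39.4 = 4
F=15: ŷ = 1.7 + 2.9·15 = 45.2; e = 46.2 − 45.2 = 1
SSE = 16 + 36 + 16 + 4 + 25 + 9 + 1 + 16 + 1 = 124

SSE = 124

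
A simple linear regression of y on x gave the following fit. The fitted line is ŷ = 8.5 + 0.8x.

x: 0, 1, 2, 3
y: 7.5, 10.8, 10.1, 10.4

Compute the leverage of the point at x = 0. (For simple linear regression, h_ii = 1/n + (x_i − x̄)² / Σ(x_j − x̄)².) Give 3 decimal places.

x̄ = (0 + 1 + 2 + 3)/4 = 1.5
Σ(x − x̄)² = 2.25 + 0.25 + 0.25 + 2.25 = 5
h = 1/4 + (-1.5)²/5 = 0.25 + 0.45 = 0.700

h = 0.700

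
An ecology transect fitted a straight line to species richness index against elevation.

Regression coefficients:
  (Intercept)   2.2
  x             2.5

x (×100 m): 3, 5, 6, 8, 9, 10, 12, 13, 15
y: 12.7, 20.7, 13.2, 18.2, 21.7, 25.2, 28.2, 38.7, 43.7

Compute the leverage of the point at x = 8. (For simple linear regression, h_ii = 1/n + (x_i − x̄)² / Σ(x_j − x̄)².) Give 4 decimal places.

x̄ = (3 + 5 + 6 + 8 + 9 + 10 + 12 + 13 + 15)/9 = 9
Σ(x − x̄)² = 36 + 16 + 9 + 1 + 0 + 1 + 9 + 16 + 36 = 124
h = 1/9 + (-1)²/124 = 0.111111 + 0.00806452 = 0.1192

h = 0.1192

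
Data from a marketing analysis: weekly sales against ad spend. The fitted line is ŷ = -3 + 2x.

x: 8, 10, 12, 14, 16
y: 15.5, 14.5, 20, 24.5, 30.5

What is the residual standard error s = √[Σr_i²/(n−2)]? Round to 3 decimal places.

s = 2.309

x=8: ŷ = -3 + 2·8 = 13; r = 15.5 − 13 = 2.5
x=10: ŷ = -3 + 2·10 = 17; r = 14.5 − 17 = -2.5
x=12: ŷ = -3 + 2·12 = 21; r = 20 − 21 = -1
x=14: ŷ = -3 + 2·14 = 25; r = 24.5 − 25 = -0.5
x=16: ŷ = -3 + 2·16 = 29; r = 30.5 − 29 = 1.5
SSE = 6.25 + 6.25 + 1 + 0.25 + 2.25 = 16
s = √(16/3) = √5.33333 ≈ 2.309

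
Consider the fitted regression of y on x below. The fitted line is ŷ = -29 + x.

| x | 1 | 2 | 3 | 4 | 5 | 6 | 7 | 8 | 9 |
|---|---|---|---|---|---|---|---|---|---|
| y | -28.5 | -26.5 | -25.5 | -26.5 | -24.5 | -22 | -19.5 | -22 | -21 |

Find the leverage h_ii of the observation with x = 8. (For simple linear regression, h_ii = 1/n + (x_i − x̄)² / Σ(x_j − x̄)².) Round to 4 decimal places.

h = 0.2611

x̄ = (1 + 2 + 3 + 4 + 5 + 6 + 7 + 8 + 9)/9 = 5
Σ(x − x̄)² = 16 + 9 + 4 + 1 + 0 + 1 + 4 + 9 + 16 = 60
h = 1/9 + (3)²/60 = 0.111111 + 0.15 = 0.2611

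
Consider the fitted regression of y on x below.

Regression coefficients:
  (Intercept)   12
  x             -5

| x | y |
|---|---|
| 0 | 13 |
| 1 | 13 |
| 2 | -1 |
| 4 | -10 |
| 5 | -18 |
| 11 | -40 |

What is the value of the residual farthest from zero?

r = 6

x=0: ŷ = 12 − 5·0 = 12; r = 13 − 12 = 1
x=1: ŷ = 12 − 5·1 = 7; r = 13 − 7 = 6
x=2: ŷ = 12 − 5·2 = 2; r = -1 − 2 = -3
x=4: ŷ = 12 − 5·4 = -8; r = -10 − (-8) = -2
x=5: ŷ = 12 − 5·5 = -13; r = -18 − (-13) = -5
x=11: ŷ = 12 − 5·11 = -43; r = -40 − (-43) = 3
Largest |r| is 6 at x = 1, residual 6.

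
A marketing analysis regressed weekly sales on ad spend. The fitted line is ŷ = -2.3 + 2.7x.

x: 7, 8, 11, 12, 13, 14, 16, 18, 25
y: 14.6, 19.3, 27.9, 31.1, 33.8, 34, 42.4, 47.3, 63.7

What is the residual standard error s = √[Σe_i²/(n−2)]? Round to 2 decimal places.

x=7: ŷ = -2.3 + 2.7·7 = 16.6; e = 14.6 − 16.6 = -2
x=8: ŷ = -2.3 + 2.7·8 = 19.3; e = 19.3 − 19.3 = 0
x=11: ŷ = -2.3 + 2.7·11 = 27.4; e = 27.9 − 27.4 = 0.5
x=12: ŷ = -2.3 + 2.7·12 = 30.1; e = 31.1 − 30.1 = 1
x=13: ŷ = -2.3 + 2.7·13 = 32.8; e = 33.8 − 32.8 = 1
x=14: ŷ = -2.3 + 2.7·14 = 35.5; e = 34 − 35.5 = -1.5
x=16: ŷ = -2.3 + 2.7·16 = 40.9; e = 42.4 − 40.9 = 1.5
x=18: ŷ = -2.3 + 2.7·18 = 46.3; e = 47.3 − 46.3 = 1
x=25: ŷ = -2.3 + 2.7·25 = 65.2; e = 63.7 − 65.2 = -1.5
SSE = 4 + 0 + 0.25 + 1 + 1 + 2.25 + 2.25 + 1 + 2.25 = 14
s = √(14/7) = √2 ≈ 1.41

s = 1.41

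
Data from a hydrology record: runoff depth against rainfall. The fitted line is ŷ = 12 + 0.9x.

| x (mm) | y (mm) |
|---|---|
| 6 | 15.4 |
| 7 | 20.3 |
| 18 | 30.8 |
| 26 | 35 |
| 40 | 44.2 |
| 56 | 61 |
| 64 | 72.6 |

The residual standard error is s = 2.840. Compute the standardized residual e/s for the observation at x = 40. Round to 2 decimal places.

ŷ = 12 + 0.9·40 = 48
e = 44.2 − 48 = -3.8
e/s = -3.8 / 2.840 = -1.34

-1.34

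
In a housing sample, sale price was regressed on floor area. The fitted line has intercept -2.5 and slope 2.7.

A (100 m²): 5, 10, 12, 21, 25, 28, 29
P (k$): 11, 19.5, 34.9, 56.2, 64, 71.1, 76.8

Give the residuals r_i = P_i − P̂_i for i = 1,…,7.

A=5: P̂ = -2.5 + 2.7·5 = 11; r = 11 − 11 = 0
A=10: P̂ = -2.5 + 2.7·10 = 24.5; r = 19.5 − 24.5 = -5
A=12: P̂ = -2.5 + 2.7·12 = 29.9; r = 34.9 − 29.9 = 5
A=21: P̂ = -2.5 + 2.7·21 = 54.2; r = 56.2 − 54.2 = 2
A=25: P̂ = -2.5 + 2.7·25 = 65; r = 64 − 65 = -1
A=28: P̂ = -2.5 + 2.7·28 = 73.1; r = 71.1 − 73.1 = -2
A=29: P̂ = -2.5 + 2.7·29 = 75.8; r = 76.8 − 75.8 = 1

0, -5, 5, 2, -1, -2, 1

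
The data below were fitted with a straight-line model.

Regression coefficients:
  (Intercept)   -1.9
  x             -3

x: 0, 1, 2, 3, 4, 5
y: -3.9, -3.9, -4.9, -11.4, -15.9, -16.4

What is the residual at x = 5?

ŷ = -1.9 − 3·5 = -16.9
e = -16.4 − (-16.9) = 0.5

e = 0.5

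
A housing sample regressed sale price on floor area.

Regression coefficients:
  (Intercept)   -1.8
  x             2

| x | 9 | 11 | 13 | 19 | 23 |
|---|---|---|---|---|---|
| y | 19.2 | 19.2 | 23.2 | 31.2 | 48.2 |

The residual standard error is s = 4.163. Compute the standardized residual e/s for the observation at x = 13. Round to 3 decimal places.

ŷ = -1.8 + 2·13 = 24.2
e = 23.2 − 24.2 = -1
e/s = -1 / 4.163 = -0.240

-0.240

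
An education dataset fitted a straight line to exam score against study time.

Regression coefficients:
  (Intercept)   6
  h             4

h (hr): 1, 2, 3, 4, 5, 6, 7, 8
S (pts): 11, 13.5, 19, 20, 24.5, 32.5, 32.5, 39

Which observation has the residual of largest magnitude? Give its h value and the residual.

h=1: ŷ = 6 + 4·1 = 10; e = 11 − 10 = 1
h=2: ŷ = 6 + 4·2 = 14; e = 13.5 − 14 = -0.5
h=3: ŷ = 6 + 4·3 = 18; e = 19 − 18 = 1
h=4: ŷ = 6 + 4·4 = 22; e = 20 − 22 = -2
h=5: ŷ = 6 + 4·5 = 26; e = 24.5 − 26 = -1.5
h=6: ŷ = 6 + 4·6 = 30; e = 32.5 − 30 = 2.5
h=7: ŷ = 6 + 4·7 = 34; e = 32.5 − 34 = -1.5
h=8: ŷ = 6 + 4·8 = 38; e = 39 − 38 = 1
Largest |e| is 2.5 at h = 6, residual 2.5.

h = 6, e = 2.5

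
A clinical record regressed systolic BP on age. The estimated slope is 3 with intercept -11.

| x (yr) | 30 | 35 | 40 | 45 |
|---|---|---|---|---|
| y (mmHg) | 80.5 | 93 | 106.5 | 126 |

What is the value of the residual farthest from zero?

r = -2.5

x=30: ŷ = -11 + 3·30 = 79; r = 80.5 − 79 = 1.5
x=35: ŷ = -11 + 3·35 = 94; r = 93 − 94 = -1
x=40: ŷ = -11 + 3·40 = 109; r = 106.5 − 109 = -2.5
x=45: ŷ = -11 + 3·45 = 124; r = 126 − 124 = 2
Largest |r| is 2.5 at x = 40, residual -2.5.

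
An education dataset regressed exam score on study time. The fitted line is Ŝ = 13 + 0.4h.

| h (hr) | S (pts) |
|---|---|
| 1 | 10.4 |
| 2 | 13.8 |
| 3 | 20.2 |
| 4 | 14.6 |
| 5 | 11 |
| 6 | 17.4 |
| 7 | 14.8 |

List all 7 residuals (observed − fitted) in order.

-3, 0, 6, 0, -4, 2, -1

h=1: Ŝ = 13 + 0.4·1 = 13.4; e = 10.4 − 13.4 = -3
h=2: Ŝ = 13 + 0.4·2 = 13.8; e = 13.8 − 13.8 = 0
h=3: Ŝ = 13 + 0.4·3 = 14.2; e = 20.2 − 14.2 = 6
h=4: Ŝ = 13 + 0.4·4 = 14.6; e = 14.6 − 14.6 = 0
h=5: Ŝ = 13 + 0.4·5 = 15; e = 11 − 15 = -4
h=6: Ŝ = 13 + 0.4·6 = 15.4; e = 17.4 − 15.4 = 2
h=7: Ŝ = 13 + 0.4·7 = 15.8; e = 14.8 − 15.8 = -1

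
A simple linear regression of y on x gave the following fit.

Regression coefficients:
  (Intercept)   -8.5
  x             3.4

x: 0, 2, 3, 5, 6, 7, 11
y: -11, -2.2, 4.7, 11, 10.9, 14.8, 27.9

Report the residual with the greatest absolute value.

x=0: ŷ = -8.5 + 3.4·0 = -8.5; r = -11 − (-8.5) = -2.5
x=2: ŷ = -8.5 + 3.4·2 = -1.7; r = -2.2 − (-1.7) = -0.5
x=3: ŷ = -8.5 + 3.4·3 = 1.7; r = 4.7 − 1.7 = 3
x=5: ŷ = -8.5 + 3.4·5 = 8.5; r = 11 − 8.5 = 2.5
x=6: ŷ = -8.5 + 3.4·6 = 11.9; r = 10.9 − 11.9 = -1
x=7: ŷ = -8.5 + 3.4·7 = 15.3; r = 14.8 − 15.3 = -0.5
x=11: ŷ = -8.5 + 3.4·11 = 28.9; r = 27.9 − 28.9 = -1
Largest |r| is 3 at x = 3, residual 3.

r = 3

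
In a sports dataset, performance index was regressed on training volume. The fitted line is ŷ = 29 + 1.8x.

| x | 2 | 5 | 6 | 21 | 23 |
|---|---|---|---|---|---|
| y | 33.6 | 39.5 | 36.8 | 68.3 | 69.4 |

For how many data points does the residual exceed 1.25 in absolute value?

3

x=2: ŷ = 29 + 1.8·2 = 32.6; r = 33.6 − 32.6 = 1
x=5: ŷ = 29 + 1.8·5 = 38; r = 39.5 − 38 = 1.5
x=6: ŷ = 29 + 1.8·6 = 39.8; r = 36.8 − 39.8 = -3
x=21: ŷ = 29 + 1.8·21 = 66.8; r = 68.3 − 66.8 = 1.5
x=23: ŷ = 29 + 1.8·23 = 70.4; r = 69.4 − 70.4 = -1
|r| > 1.25: x=5 (|r|=1.5), x=6 (|r|=3), x=21 (|r|=1.5) → 3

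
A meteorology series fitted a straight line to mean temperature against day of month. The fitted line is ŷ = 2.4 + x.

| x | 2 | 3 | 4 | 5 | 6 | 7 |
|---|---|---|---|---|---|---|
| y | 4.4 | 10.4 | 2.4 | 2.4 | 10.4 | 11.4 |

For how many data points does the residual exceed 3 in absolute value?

x=2: ŷ = 2.4 + 2 = 4.4; r = 4.4 − 4.4 = 0
x=3: ŷ = 2.4 + 3 = 5.4; r = 10.4 − 5.4 = 5
x=4: ŷ = 2.4 + 4 = 6.4; r = 2.4 − 6.4 = -4
x=5: ŷ = 2.4 + 5 = 7.4; r = 2.4 − 7.4 = -5
x=6: ŷ = 2.4 + 6 = 8.4; r = 10.4 − 8.4 = 2
x=7: ŷ = 2.4 + 7 = 9.4; r = 11.4 − 9.4 = 2
|r| > 3: x=3 (|r|=5), x=4 (|r|=4), x=5 (|r|=5) → 3

3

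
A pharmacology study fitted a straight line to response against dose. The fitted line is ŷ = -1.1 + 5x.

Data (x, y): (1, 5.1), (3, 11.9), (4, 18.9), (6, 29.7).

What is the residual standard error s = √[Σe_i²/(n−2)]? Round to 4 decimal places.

x=1: ŷ = -1.1 + 5·1 = 3.9; e = 5.1 − 3.9 = 1.2
x=3: ŷ = -1.1 + 5·3 = 13.9; e = 11.9 − 13.9 = -2
x=4: ŷ = -1.1 + 5·4 = 18.9; e = 18.9 − 18.9 = 0
x=6: ŷ = -1.1 + 5·6 = 28.9; e = 29.7 − 28.9 = 0.8
SSE = 1.44 + 4 + 0 + 0.64 = 6.08
s = √(6.08/2) = √3.04 ≈ 1.7436

s = 1.7436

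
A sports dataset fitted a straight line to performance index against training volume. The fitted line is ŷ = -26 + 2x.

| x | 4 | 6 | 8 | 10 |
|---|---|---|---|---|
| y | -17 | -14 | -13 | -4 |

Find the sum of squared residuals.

SSE = 14

x=4: ŷ = -26 + 2·4 = -18; r = -17 − (-18) = 1
x=6: ŷ = -26 + 2·6 = -14; r = -14 − (-14) = 0
x=8: ŷ = -26 + 2·8 = -10; r = -13 − (-10) = -3
x=10: ŷ = -26 + 2·10 = -6; r = -4 − (-6) = 2
SSE = 1 + 0 + 9 + 4 = 14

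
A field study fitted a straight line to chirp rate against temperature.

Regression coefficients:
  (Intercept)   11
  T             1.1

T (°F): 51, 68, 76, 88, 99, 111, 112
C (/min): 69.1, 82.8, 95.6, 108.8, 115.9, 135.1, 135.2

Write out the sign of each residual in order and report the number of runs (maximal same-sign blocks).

5 runs

T=51: ŷ = 11 + 1.1·51 = 67.1; e = 69.1 − 67.1 = 2
T=68: ŷ = 11 + 1.1·68 = 85.8; e = 82.8 − 85.8 = -3
T=76: ŷ = 11 + 1.1·76 = 94.6; e = 95.6 − 94.6 = 1
T=88: ŷ = 11 + 1.1·88 = 107.8; e = 108.8 − 107.8 = 1
T=99: ŷ = 11 + 1.1·99 = 119.9; e = 115.9 − 119.9 = -4
T=111: ŷ = 11 + 1.1·111 = 133.1; e = 135.1 − 133.1 = 2
T=112: ŷ = 11 + 1.1·112 = 134.2; e = 135.2 − 134.2 = 1
Signs: + − + + − + +
Runs: +×1, −×1, +×2, −×1, +×2 → 5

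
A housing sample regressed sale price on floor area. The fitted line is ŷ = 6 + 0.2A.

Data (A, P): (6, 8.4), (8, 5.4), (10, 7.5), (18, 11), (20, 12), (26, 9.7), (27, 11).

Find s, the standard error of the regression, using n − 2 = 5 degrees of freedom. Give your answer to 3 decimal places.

A=6: ŷ = 6 + 0.2·6 = 7.2; e = 8.4 − 7.2 = 1.2
A=8: ŷ = 6 + 0.2·8 = 7.6; e = 5.4 − 7.6 = -2.2
A=10: ŷ = 6 + 0.2·10 = 8; e = 7.5 − 8 = -0.5
A=18: ŷ = 6 + 0.2·18 = 9.6; e = 11 − 9.6 = 1.4
A=20: ŷ = 6 + 0.2·20 = 10; e = 12 − 10 = 2
A=26: ŷ = 6 + 0.2·26 = 11.2; e = 9.7 − 11.2 = -1.5
A=27: ŷ = 6 + 0.2·27 = 11.4; e = 11 − 11.4 = -0.4
SSE = 1.44 + 4.84 + 0.25 + 1.96 + 4 + 2.25 + 0.16 = 14.9
s = √(14.9/5) = √2.98 ≈ 1.726

s = 1.726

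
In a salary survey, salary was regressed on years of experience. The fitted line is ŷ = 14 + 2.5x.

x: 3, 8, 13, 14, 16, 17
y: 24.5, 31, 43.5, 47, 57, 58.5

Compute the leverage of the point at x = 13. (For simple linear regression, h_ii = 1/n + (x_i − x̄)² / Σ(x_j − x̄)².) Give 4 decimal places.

x̄ = (3 + 8 + 13 + 14 + 16 + 17)/6 = 11.8333
Σ(x − x̄)² = 78.0278 + 14.6944 + 1.36111 + 4.69444 + 17.3611 + 26.6944 = 142.833
h = 1/6 + (1.16667)²/142.833 = 0.166667 + 0.00952937 = 0.1762

h = 0.1762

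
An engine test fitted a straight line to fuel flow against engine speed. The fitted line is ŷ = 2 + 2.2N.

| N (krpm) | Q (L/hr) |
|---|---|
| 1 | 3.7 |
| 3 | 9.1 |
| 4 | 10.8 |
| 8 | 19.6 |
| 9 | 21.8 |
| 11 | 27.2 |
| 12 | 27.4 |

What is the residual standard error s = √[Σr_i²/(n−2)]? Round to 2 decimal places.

s = 0.71

N=1: ŷ = 2 + 2.2·1 = 4.2; r = 3.7 − 4.2 = -0.5
N=3: ŷ = 2 + 2.2·3 = 8.6; r = 9.1 − 8.6 = 0.5
N=4: ŷ = 2 + 2.2·4 = 10.8; r = 10.8 − 10.8 = 0
N=8: ŷ = 2 + 2.2·8 = 19.6; r = 19.6 − 19.6 = 0
N=9: ŷ = 2 + 2.2·9 = 21.8; r = 21.8 − 21.8 = 0
N=11: ŷ = 2 + 2.2·11 = 26.2; r = 27.2 − 26.2 = 1
N=12: ŷ = 2 + 2.2·12 = 28.4; r = 27.4 − 28.4 = -1
SSE = 0.25 + 0.25 + 0 + 0 + 0 + 1 + 1 = 2.5
s = √(2.5/5) = √0.5 ≈ 0.71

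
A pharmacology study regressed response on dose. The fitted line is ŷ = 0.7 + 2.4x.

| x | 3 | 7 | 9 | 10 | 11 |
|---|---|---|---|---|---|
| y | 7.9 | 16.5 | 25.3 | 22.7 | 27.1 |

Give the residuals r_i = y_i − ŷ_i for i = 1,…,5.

x=3: ŷ = 0.7 + 2.4·3 = 7.9; r = 7.9 − 7.9 = 0
x=7: ŷ = 0.7 + 2.4·7 = 17.5; r = 16.5 − 17.5 = -1
x=9: ŷ = 0.7 + 2.4·9 = 22.3; r = 25.3 − 22.3 = 3
x=10: ŷ = 0.7 + 2.4·10 = 24.7; r = 22.7 − 24.7 = -2
x=11: ŷ = 0.7 + 2.4·11 = 27.1; r = 27.1 − 27.1 = 0

0, -1, 3, -2, 0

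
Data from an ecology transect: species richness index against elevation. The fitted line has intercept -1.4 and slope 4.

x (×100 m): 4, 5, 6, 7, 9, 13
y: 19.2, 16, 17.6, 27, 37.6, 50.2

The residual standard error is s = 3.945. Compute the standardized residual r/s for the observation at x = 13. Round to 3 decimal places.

ŷ = -1.4 + 4·13 = 50.6
r = 50.2 − 50.6 = -0.4
r/s = -0.4 / 3.945 = -0.101

-0.101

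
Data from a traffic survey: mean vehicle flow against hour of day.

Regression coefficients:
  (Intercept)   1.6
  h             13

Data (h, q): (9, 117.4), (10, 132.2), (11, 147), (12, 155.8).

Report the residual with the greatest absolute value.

r = 2.4

h=9: q̂ = 1.6 + 13·9 = 118.6; r = 117.4 − 118.6 = -1.2
h=10: q̂ = 1.6 + 13·10 = 131.6; r = 132.2 − 131.6 = 0.6
h=11: q̂ = 1.6 + 13·11 = 144.6; r = 147 − 144.6 = 2.4
h=12: q̂ = 1.6 + 13·12 = 157.6; r = 155.8 − 157.6 = -1.8
Largest |r| is 2.4 at h = 11, residual 2.4.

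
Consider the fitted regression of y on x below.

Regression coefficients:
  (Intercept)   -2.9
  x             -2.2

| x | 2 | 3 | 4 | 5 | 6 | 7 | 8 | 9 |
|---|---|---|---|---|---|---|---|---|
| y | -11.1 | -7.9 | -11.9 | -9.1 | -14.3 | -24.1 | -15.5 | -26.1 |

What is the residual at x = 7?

r = -5.8

ŷ = -2.9 − 2.2·7 = -18.3
r = -24.1 − (-18.3) = -5.8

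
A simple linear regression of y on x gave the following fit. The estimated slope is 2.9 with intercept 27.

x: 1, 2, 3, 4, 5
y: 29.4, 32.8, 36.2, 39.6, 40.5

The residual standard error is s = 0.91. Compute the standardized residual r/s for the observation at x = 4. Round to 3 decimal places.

ŷ = 27 + 2.9·4 = 38.6
r = 39.6 − 38.6 = 1
r/s = 1 / 0.91 = 1.099

1.099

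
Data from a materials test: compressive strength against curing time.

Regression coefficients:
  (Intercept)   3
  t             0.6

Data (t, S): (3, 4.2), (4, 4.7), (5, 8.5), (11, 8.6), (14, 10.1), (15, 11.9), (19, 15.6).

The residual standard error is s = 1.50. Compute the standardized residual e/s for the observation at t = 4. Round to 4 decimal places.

-0.4667

Ŝ = 3 + 0.6·4 = 5.4
e = 4.7 − 5.4 = -0.7
e/s = -0.7 / 1.50 = -0.4667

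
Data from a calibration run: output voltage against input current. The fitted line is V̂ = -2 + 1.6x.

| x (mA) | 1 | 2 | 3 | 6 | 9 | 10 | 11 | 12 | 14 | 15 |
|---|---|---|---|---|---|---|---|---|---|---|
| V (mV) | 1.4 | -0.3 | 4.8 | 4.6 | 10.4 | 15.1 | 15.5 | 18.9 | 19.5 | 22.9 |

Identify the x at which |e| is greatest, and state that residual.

x=1: V̂ = -2 + 1.6·1 = -0.4; e = 1.4 − (-0.4) = 1.8
x=2: V̂ = -2 + 1.6·2 = 1.2; e = -0.3 − 1.2 = -1.5
x=3: V̂ = -2 + 1.6·3 = 2.8; e = 4.8 − 2.8 = 2
x=6: V̂ = -2 + 1.6·6 = 7.6; e = 4.6 − 7.6 = -3
x=9: V̂ = -2 + 1.6·9 = 12.4; e = 10.4 − 12.4 = -2
x=10: V̂ = -2 + 1.6·10 = 14; e = 15.1 − 14 = 1.1
x=11: V̂ = -2 + 1.6·11 = 15.6; e = 15.5 − 15.6 = -0.1
x=12: V̂ = -2 + 1.6·12 = 17.2; e = 18.9 − 17.2 = 1.7
x=14: V̂ = -2 + 1.6·14 = 20.4; e = 19.5 − 20.4 = -0.9
x=15: V̂ = -2 + 1.6·15 = 22; e = 22.9 − 22 = 0.9
Largest |e| is 3 at x = 6, residual -3.

x = 6, e = -3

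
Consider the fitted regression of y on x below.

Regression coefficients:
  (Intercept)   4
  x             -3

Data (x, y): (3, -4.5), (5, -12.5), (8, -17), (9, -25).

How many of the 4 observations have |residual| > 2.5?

x=3: ŷ = 4 − 3·3 = -5; r = -4.5 − (-5) = 0.5
x=5: ŷ = 4 − 3·5 = -11; r = -12.5 − (-11) = -1.5
x=8: ŷ = 4 − 3·8 = -20; r = -17 − (-20) = 3
x=9: ŷ = 4 − 3·9 = -23; r = -25 − (-23) = -2
|r| > 2.5: x=8 (|r|=3) → 1

1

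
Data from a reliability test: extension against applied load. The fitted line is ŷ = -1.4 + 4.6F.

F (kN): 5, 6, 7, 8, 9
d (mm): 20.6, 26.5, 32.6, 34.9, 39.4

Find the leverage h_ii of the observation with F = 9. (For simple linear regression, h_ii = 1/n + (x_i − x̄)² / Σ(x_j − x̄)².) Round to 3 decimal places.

F̄ = (5 + 6 + 7 + 8 + 9)/5 = 7
Σ(F − F̄)² = 4 + 1 + 0 + 1 + 4 = 10
h = 1/5 + (2)²/10 = 0.2 + 0.4 = 0.600

h = 0.600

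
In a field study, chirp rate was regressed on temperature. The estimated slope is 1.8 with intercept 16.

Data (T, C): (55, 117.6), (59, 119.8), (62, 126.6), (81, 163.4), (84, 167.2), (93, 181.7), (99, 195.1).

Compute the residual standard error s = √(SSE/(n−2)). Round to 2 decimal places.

s = 1.99

T=55: ŷ = 16 + 1.8·55 = 115; e = 117.6 − 115 = 2.6
T=59: ŷ = 16 + 1.8·59 = 122.2; e = 119.8 − 122.2 = -2.4
T=62: ŷ = 16 + 1.8·62 = 127.6; e = 126.6 − 127.6 = -1
T=81: ŷ = 16 + 1.8·81 = 161.8; e = 163.4 − 161.8 = 1.6
T=84: ŷ = 16 + 1.8·84 = 167.2; e = 167.2 − 167.2 = 0
T=93: ŷ = 16 + 1.8·93 = 183.4; e = 181.7 − 183.4 = -1.7
T=99: ŷ = 16 + 1.8·99 = 194.2; e = 195.1 − 194.2 = 0.9
SSE = 6.76 + 5.76 + 1 + 2.56 + 0 + 2.89 + 0.81 = 19.78
s = √(19.78/5) = √3.956 ≈ 1.99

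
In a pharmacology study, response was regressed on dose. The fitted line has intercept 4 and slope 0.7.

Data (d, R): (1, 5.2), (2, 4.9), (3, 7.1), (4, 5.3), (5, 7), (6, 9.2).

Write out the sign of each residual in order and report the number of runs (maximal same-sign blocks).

5 runs

d=1: ŷ = 4 + 0.7·1 = 4.7; e = 5.2 − 4.7 = 0.5
d=2: ŷ = 4 + 0.7·2 = 5.4; e = 4.9 − 5.4 = -0.5
d=3: ŷ = 4 + 0.7·3 = 6.1; e = 7.1 − 6.1 = 1
d=4: ŷ = 4 + 0.7·4 = 6.8; e = 5.3 − 6.8 = -1.5
d=5: ŷ = 4 + 0.7·5 = 7.5; e = 7 − 7.5 = -0.5
d=6: ŷ = 4 + 0.7·6 = 8.2; e = 9.2 − 8.2 = 1
Signs: + − + − − +
Runs: +×1, −×1, +×1, −×2, +×1 → 5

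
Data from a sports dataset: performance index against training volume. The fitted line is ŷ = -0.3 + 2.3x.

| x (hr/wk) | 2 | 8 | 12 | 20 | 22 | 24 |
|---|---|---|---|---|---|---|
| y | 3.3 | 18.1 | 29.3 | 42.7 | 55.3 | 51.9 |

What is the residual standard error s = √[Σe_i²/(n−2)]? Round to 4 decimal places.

x=2: ŷ = -0.3 + 2.3·2 = 4.3; e = 3.3 − 4.3 = -1
x=8: ŷ = -0.3 + 2.3·8 = 18.1; e = 18.1 − 18.1 = 0
x=12: ŷ = -0.3 + 2.3·12 = 27.3; e = 29.3 − 27.3 = 2
x=20: ŷ = -0.3 + 2.3·20 = 45.7; e = 42.7 − 45.7 = -3
x=22: ŷ = -0.3 + 2.3·22 = 50.3; e = 55.3 − 50.3 = 5
x=24: ŷ = -0.3 + 2.3·24 = 54.9; e = 51.9 − 54.9 = -3
SSE = 1 + 0 + 4 + 9 + 25 + 9 = 48
s = √(48/4) = √12 ≈ 3.4641

s = 3.4641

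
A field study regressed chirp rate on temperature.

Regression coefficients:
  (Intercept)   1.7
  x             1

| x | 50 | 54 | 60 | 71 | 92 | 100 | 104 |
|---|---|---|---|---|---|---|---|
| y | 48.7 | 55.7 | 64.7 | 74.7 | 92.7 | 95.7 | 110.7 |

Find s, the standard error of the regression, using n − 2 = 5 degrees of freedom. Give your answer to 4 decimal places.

s = 4.0988

x=50: ŷ = 1.7 + 50 = 51.7; r = 48.7 − 51.7 = -3
x=54: ŷ = 1.7 + 54 = 55.7; r = 55.7 − 55.7 = 0
x=60: ŷ = 1.7 + 60 = 61.7; r = 64.7 − 61.7 = 3
x=71: ŷ = 1.7 + 71 = 72.7; r = 74.7 − 72.7 = 2
x=92: ŷ = 1.7 + 92 = 93.7; r = 92.7 − 93.7 = -1
x=100: ŷ = 1.7 + 100 = 101.7; r = 95.7 − 101.7 = -6
x=104: ŷ = 1.7 + 104 = 105.7; r = 110.7 − 105.7 = 5
SSE = 9 + 0 + 9 + 4 + 1 + 36 + 25 = 84
s = √(84/5) = √16.8 ≈ 4.0988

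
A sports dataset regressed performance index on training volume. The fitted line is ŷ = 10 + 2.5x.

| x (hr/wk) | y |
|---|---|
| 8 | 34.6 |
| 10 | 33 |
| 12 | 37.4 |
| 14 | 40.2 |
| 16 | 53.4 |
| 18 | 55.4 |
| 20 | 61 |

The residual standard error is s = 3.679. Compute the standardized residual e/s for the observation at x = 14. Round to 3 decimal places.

ŷ = 10 + 2.5·14 = 45
e = 40.2 − 45 = -4.8
e/s = -4.8 / 3.679 = -1.305

-1.305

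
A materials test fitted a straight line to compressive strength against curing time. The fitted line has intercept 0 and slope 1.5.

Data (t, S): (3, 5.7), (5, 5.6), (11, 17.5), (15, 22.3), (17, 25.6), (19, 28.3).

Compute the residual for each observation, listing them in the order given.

1.2, -1.9, 1, -0.2, 0.1, -0.2

t=3: ŷ = 1.5·3 = 4.5; r = 5.7 − 4.5 = 1.2
t=5: ŷ = 1.5·5 = 7.5; r = 5.6 − 7.5 = -1.9
t=11: ŷ = 1.5·11 = 16.5; r = 17.5 − 16.5 = 1
t=15: ŷ = 1.5·15 = 22.5; r = 22.3 − 22.5 = -0.2
t=17: ŷ = 1.5·17 = 25.5; r = 25.6 − 25.5 = 0.1
t=19: ŷ = 1.5·19 = 28.5; r = 28.3 − 28.5 = -0.2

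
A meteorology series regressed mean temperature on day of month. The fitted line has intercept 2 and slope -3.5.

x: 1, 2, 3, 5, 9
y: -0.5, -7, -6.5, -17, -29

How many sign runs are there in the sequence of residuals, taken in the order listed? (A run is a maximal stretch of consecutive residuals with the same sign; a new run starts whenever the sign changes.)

x=1: ŷ = 2 − 3.5·1 = -1.5; r = -0.5 − (-1.5) = 1
x=2: ŷ = 2 − 3.5·2 = -5; r = -7 − (-5) = -2
x=3: ŷ = 2 − 3.5·3 = -8.5; r = -6.5 − (-8.5) = 2
x=5: ŷ = 2 − 3.5·5 = -15.5; r = -17 − (-15.5) = -1.5
x=9: ŷ = 2 − 3.5·9 = -29.5; r = -29 − (-29.5) = 0.5
Signs: + − + − +
Runs: +×1, −×1, +×1, −×1, +×1 → 5

5 runs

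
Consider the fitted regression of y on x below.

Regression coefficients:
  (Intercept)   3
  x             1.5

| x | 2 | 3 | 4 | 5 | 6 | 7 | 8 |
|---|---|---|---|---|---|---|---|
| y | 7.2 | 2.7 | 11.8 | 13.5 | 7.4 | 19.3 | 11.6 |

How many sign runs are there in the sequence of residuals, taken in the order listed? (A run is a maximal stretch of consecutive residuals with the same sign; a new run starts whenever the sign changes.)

x=2: ŷ = 3 + 1.5·2 = 6; r = 7.2 − 6 = 1.2
x=3: ŷ = 3 + 1.5·3 = 7.5; r = 2.7 − 7.5 = -4.8
x=4: ŷ = 3 + 1.5·4 = 9; r = 11.8 − 9 = 2.8
x=5: ŷ = 3 + 1.5·5 = 10.5; r = 13.5 − 10.5 = 3
x=6: ŷ = 3 + 1.5·6 = 12; r = 7.4 − 12 = -4.6
x=7: ŷ = 3 + 1.5·7 = 13.5; r = 19.3 − 13.5 = 5.8
x=8: ŷ = 3 + 1.5·8 = 15; r = 11.6 − 15 = -3.4
Signs: + − + + − + −
Runs: +×1, −×1, +×2, −×1, +×1, −×1 → 6

6 runs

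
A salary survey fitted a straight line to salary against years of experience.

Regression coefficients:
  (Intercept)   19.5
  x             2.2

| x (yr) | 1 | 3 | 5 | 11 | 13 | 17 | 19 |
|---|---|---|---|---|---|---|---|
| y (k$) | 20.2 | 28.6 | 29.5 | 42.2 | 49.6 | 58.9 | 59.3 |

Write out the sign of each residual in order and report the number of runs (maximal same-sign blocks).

x=1: ŷ = 19.5 + 2.2·1 = 21.7; r = 20.2 − 21.7 = -1.5
x=3: ŷ = 19.5 + 2.2·3 = 26.1; r = 28.6 − 26.1 = 2.5
x=5: ŷ = 19.5 + 2.2·5 = 30.5; r = 29.5 − 30.5 = -1
x=11: ŷ = 19.5 + 2.2·11 = 43.7; r = 42.2 − 43.7 = -1.5
x=13: ŷ = 19.5 + 2.2·13 = 48.1; r = 49.6 − 48.1 = 1.5
x=17: ŷ = 19.5 + 2.2·17 = 56.9; r = 58.9 − 56.9 = 2
x=19: ŷ = 19.5 + 2.2·19 = 61.3; r = 59.3 − 61.3 = -2
Signs: − + − − + + −
Runs: −×1, +×1, −×2, +×2, −×1 → 5

5 runs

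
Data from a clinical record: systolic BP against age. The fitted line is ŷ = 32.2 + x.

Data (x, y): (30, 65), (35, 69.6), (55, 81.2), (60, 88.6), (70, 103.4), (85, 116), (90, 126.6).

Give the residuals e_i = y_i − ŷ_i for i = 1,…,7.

2.8, 2.4, -6, -3.6, 1.2, -1.2, 4.4

x=30: ŷ = 32.2 + 30 = 62.2; e = 65 − 62.2 = 2.8
x=35: ŷ = 32.2 + 35 = 67.2; e = 69.6 − 67.2 = 2.4
x=55: ŷ = 32.2 + 55 = 87.2; e = 81.2 − 87.2 = -6
x=60: ŷ = 32.2 + 60 = 92.2; e = 88.6 − 92.2 = -3.6
x=70: ŷ = 32.2 + 70 = 102.2; e = 103.4 − 102.2 = 1.2
x=85: ŷ = 32.2 + 85 = 117.2; e = 116 − 117.2 = -1.2
x=90: ŷ = 32.2 + 90 = 122.2; e = 126.6 − 122.2 = 4.4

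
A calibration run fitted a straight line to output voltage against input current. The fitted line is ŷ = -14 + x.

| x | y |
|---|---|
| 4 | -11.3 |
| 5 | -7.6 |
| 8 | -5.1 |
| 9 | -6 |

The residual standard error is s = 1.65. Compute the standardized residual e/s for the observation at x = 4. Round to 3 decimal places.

-0.788

ŷ = -14 + 4 = -10
e = -11.3 − (-10) = -1.3
e/s = -1.3 / 1.65 = -0.788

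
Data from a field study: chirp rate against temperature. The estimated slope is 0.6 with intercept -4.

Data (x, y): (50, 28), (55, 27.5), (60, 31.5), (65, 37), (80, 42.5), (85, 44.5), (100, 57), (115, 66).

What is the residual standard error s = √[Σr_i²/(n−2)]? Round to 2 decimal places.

x=50: ŷ = -4 + 0.6·50 = 26; r = 28 − 26 = 2
x=55: ŷ = -4 + 0.6·55 = 29; r = 27.5 − 29 = -1.5
x=60: ŷ = -4 + 0.6·60 = 32; r = 31.5 − 32 = -0.5
x=65: ŷ = -4 + 0.6·65 = 35; r = 37 − 35 = 2
x=80: ŷ = -4 + 0.6·80 = 44; r = 42.5 − 44 = -1.5
x=85: ŷ = -4 + 0.6·85 = 47; r = 44.5 − 47 = -2.5
x=100: ŷ = -4 + 0.6·100 = 56; r = 57 − 56 = 1
x=115: ŷ = -4 + 0.6·115 = 65; r = 66 − 65 = 1
SSE = 4 + 2.25 + 0.25 + 4 + 2.25 + 6.25 + 1 + 1 = 21
s = √(21/6) = √3.5 ≈ 1.87

s = 1.87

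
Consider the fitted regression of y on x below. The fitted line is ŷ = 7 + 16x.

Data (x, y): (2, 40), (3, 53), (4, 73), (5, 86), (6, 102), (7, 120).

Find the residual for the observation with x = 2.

e = 1

ŷ = 7 + 16·2 = 39
e = 40 − 39 = 1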